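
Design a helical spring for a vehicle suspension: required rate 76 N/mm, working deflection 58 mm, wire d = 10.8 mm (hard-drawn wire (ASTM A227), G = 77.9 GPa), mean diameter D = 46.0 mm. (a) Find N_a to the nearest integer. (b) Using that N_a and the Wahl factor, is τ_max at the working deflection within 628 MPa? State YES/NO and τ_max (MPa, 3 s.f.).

(a) 18 coils; (b) YES, τ_max = 561 MPa

N_a = Gd⁴/(8D³k) = (77.9×10³)(10.8⁴)/(8·46.0³·76) = 17.91 → N_a = 18
Actual rate k = Gd⁴/(8D³·18) = 75.613 N/mm
Working load F = kδ = 75.613·58 = 4385.6 N
C = 46.0/10.8 = 4.2593; K_W = (4C−1)/(4C−4)+0.615/C = 1.3745
τ_max = K_W·8FD/(πd³) = 1.3745·407.8 = 560.53 MPa
τ_max ≤ 628 MPa → acceptable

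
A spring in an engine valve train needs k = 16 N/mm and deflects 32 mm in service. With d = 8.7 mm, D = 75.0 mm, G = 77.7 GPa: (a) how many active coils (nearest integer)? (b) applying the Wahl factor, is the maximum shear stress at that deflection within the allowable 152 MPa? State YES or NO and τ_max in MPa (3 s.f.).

(a) 8 coils; (b) NO, τ_max = 179 MPa

N_a = Gd⁴/(8D³k) = (77.7×10³)(8.7⁴)/(8·75.0³·16) = 8.243 → N_a = 8
Actual rate k = Gd⁴/(8D³·8) = 16.487 N/mm
Working load F = kδ = 16.487·32 = 527.58 N
C = 75.0/8.7 = 8.6207; K_W = (4C−1)/(4C−4)+0.615/C = 1.1698
τ_max = K_W·8FD/(πd³) = 1.1698·153.01 = 178.99 MPa
τ_max > 152 MPa → exceeds allowable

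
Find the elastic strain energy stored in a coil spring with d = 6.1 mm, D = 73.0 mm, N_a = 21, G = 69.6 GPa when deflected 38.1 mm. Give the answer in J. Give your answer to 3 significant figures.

1.07 J

k = Gd⁴/(8D³N_a) = (69.6×10³)(6.1⁴)/(8·73.0³·21) = 1.4745 N/mm
U = ½kδ² = 0.5 × 1.4745 × 38.1² = 1070.2 N·mm = 1.0702 J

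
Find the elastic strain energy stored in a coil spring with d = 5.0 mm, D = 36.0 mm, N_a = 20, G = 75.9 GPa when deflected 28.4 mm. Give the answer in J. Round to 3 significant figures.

2.56 J

k = Gd⁴/(8D³N_a) = (75.9×10³)(5.0⁴)/(8·36.0³·20) = 6.3547 N/mm
U = ½kδ² = 0.5 × 6.3547 × 28.4² = 2562.7 N·mm = 2.5627 J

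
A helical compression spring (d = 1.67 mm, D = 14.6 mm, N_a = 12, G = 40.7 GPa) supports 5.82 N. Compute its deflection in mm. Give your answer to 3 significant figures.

5.49 mm

k = Gd⁴/(8D³N_a) = (40.7×10³)(1.67⁴)/(8·14.6³·12) = 1.0596 N/mm
δ = F/k = 5.82 / 1.0596 = 5.4928 mm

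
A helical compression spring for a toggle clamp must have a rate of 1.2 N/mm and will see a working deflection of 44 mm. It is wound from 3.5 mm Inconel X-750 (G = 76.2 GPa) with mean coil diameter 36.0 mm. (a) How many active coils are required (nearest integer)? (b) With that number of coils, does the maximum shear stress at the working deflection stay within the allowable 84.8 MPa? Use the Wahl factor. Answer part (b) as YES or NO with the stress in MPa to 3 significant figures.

(a) 26 coils; (b) NO, τ_max = 126 MPa

N_a = Gd⁴/(8D³k) = (76.2×10³)(3.5⁴)/(8·36.0³·1.2) = 25.53 → N_a = 26
Actual rate k = Gd⁴/(8D³·26) = 1.1783 N/mm
Working load F = kδ = 1.1783·44 = 51.845 N
C = 36.0/3.5 = 10.2857; K_W = (4C−1)/(4C−4)+0.615/C = 1.1406
τ_max = K_W·8FD/(πd³) = 1.1406·110.85 = 126.43 MPa
τ_max > 84.8 MPa → exceeds allowable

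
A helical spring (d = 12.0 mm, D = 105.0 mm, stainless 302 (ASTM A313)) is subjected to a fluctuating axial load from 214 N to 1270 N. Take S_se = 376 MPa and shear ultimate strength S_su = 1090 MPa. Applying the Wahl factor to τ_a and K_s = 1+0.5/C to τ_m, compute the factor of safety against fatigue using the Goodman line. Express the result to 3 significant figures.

C = D/d = 105.0/12.0 = 8.7500; K_W = (4C−1)/(4C−4)+0.615/C = 1.1671; K_s = 1+0.5/C = 1.0571
F_a = (F_max−F_min)/2 = 528 N; F_m = (F_max+F_min)/2 = 742 N
τ_a = K_W·8F_aD/(πd³) = 1.1671 × 81.7 = 95.348 MPa
τ_m = K_s·8F_mD/(πd³) = 1.0571 × 114.81 = 121.37 MPa
Goodman: 1/n_f = τ_a/S_se + τ_m/S_su = 95.348/376 + 121.37/1090 = 0.25359 + 0.11135 = 0.36494
n_f = 1/0.36494 = 2.74

2.74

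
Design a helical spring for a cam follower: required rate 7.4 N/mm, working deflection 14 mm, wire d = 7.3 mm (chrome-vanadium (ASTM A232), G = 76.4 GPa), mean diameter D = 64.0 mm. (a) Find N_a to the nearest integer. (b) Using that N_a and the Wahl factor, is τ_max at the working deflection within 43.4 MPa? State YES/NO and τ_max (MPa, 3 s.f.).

N_a = Gd⁴/(8D³k) = (76.4×10³)(7.3⁴)/(8·64.0³·7.4) = 13.98 → N_a = 14
Actual rate k = Gd⁴/(8D³·14) = 7.3897 N/mm
Working load F = kδ = 7.3897·14 = 103.46 N
C = 64.0/7.3 = 8.7671; K_W = (4C−1)/(4C−4)+0.615/C = 1.1667
τ_max = K_W·8FD/(πd³) = 1.1667·43.342 = 50.567 MPa
τ_max > 43.4 MPa → exceeds allowable

(a) 14 coils; (b) NO, τ_max = 50.6 MPa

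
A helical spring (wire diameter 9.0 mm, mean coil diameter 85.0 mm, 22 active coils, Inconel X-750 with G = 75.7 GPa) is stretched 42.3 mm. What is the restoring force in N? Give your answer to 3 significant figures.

k = Gd⁴/(8D³N_a) = (75.7×10³)(9.0⁴)/(8·85.0³·22) = 4.5951 N/mm
F = k·δ = 4.5951 × 42.3 = 194.37 N

194 N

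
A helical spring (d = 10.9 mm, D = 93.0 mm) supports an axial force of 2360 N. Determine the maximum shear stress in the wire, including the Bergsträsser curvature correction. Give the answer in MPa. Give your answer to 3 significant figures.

Spring index C = D/d = 93.0/10.9 = 8.5321
K_B = (4C+2)/(4C−3) = 36.128/31.128 = 1.1606
τ₀ = 8FD/(πd³) = 8·2360·93.0/(π·10.9³) = 1.75584e+06/4068.5 = 431.57 MPa
τ_max = K·τ₀ = 1.1606 × 431.57 = 500.9 MPa

501 MPa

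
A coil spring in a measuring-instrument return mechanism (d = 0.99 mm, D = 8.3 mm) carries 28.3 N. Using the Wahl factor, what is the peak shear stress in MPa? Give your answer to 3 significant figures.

724 MPa

Spring index C = D/d = 8.3/0.99 = 8.3838
K_W = (4C−1)/(4C−4) + 0.615/C = 32.535/29.535 + 0.0734 = 1.1749
τ₀ = 8FD/(πd³) = 8·28.3·8.3/(π·0.99³) = 1879.12/3.0483 = 616.45 MPa
τ_max = K·τ₀ = 1.1749 × 616.45 = 724.29 MPa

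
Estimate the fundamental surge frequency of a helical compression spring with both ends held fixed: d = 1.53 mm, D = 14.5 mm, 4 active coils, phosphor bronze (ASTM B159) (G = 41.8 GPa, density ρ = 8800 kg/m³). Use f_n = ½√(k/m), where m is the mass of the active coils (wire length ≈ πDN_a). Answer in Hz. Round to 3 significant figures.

446 Hz

k = Gd⁴/(8D³N_a) = (41.8×10³)(1.53⁴)/(8·14.5³·4) = 2.3479 N/mm = 2347.9 N/m
Wire length L = πDN_a = π·14.5·4 = 182.21 mm
m = ρ·(πd²/4)·L = 8800 × 1.8385×10⁻⁶ m² × 0.18221 m = 0.002948 kg
f_n = ½√(k/m) = 0.5·√(2347.9/0.002948) = 0.5·√(7.9644e+05) = 446.22 Hz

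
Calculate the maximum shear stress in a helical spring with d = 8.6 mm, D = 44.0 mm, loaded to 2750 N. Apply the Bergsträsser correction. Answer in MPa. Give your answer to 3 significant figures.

Spring index C = D/d = 44.0/8.6 = 5.1163
K_B = (4C+2)/(4C−3) = 22.465/17.465 = 1.2863
τ₀ = 8FD/(πd³) = 8·2750·44.0/(π·8.6³) = 968000/1998.2 = 484.43 MPa
τ_max = K·τ₀ = 1.2863 × 484.43 = 623.11 MPa

623 MPa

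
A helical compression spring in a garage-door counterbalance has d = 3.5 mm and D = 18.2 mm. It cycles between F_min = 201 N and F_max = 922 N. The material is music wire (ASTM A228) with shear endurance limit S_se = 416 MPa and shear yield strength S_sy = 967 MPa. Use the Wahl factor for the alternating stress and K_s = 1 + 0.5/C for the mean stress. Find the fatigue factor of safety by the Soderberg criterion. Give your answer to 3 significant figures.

C = D/d = 18.2/3.5 = 5.2000; K_W = (4C−1)/(4C−4)+0.615/C = 1.2968; K_s = 1+0.5/C = 1.0962
F_a = (F_max−F_min)/2 = 360.5 N; F_m = (F_max+F_min)/2 = 561.5 N
τ_a = K_W·8F_aD/(πd³) = 1.2968 × 389.68 = 505.36 MPa
τ_m = K_s·8F_mD/(πd³) = 1.0962 × 606.96 = 665.32 MPa
Soderberg: 1/n_f = τ_a/S_se + τ_m/S_sy = 505.36/416 + 665.32/967 = 1.21480 + 0.68802 = 1.9028
n_f = 1/1.9028 = 0.5255

0.526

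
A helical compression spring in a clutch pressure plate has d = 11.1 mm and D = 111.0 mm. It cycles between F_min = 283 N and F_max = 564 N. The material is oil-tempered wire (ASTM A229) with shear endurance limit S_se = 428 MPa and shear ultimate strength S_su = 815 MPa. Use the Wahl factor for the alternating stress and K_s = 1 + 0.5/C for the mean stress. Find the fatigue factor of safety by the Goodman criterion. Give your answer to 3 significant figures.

5.25

C = D/d = 111.0/11.1 = 10.0000; K_W = (4C−1)/(4C−4)+0.615/C = 1.1448; K_s = 1+0.5/C = 1.0500
F_a = (F_max−F_min)/2 = 140.5 N; F_m = (F_max+F_min)/2 = 423.5 N
τ_a = K_W·8F_aD/(πd³) = 1.1448 × 29.038 = 33.244 MPa
τ_m = K_s·8F_mD/(πd³) = 1.0500 × 87.528 = 91.905 MPa
Goodman: 1/n_f = τ_a/S_se + τ_m/S_su = 33.244/428 + 91.905/815 = 0.07767 + 0.11277 = 0.19044
n_f = 1/0.19044 = 5.251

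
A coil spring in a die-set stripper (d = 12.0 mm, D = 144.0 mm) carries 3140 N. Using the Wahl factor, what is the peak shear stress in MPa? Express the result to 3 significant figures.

Spring index C = D/d = 144.0/12.0 = 12.0000
K_W = (4C−1)/(4C−4) + 0.615/C = 47.000/44.000 + 0.0512 = 1.1194
τ₀ = 8FD/(πd³) = 8·3140·144.0/(π·12.0³) = 3.61728e+06/5428.7 = 666.33 MPa
τ_max = K·τ₀ = 1.1194 × 666.33 = 745.91 MPa

746 MPa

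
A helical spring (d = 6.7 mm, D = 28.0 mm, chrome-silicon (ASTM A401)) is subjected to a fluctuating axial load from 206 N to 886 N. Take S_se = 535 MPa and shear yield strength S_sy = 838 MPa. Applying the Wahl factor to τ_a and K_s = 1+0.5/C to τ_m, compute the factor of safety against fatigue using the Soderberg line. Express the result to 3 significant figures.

2.62

C = D/d = 28.0/6.7 = 4.1791; K_W = (4C−1)/(4C−4)+0.615/C = 1.3831; K_s = 1+0.5/C = 1.1196
F_a = (F_max−F_min)/2 = 340 N; F_m = (F_max+F_min)/2 = 546 N
τ_a = K_W·8F_aD/(πd³) = 1.3831 × 80.603 = 111.48 MPa
τ_m = K_s·8F_mD/(πd³) = 1.1196 × 129.44 = 144.93 MPa
Soderberg: 1/n_f = τ_a/S_se + τ_m/S_sy = 111.48/535 + 144.93/838 = 0.20837 + 0.17294 = 0.38132
n_f = 1/0.38132 = 2.622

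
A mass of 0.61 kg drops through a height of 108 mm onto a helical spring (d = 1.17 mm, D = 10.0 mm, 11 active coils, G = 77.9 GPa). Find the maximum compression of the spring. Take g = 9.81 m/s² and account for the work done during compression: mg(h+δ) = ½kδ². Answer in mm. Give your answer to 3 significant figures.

31.8 mm

k = Gd⁴/(8D³N_a) = (77.9×10³)(1.17⁴)/(8·10.0³·11) = 1.6588 N/mm
W = mg = 0.61 × 9.81 = 5.9841 N
½kδ² − Wδ − Wh = 0 → δ = (W + √(W² + 2kWh))/k
δ = (5.9841 + √(35.809 + 2144.13))/1.6588 = (5.9841 + 46.69)/1.6588 = 31.754 mm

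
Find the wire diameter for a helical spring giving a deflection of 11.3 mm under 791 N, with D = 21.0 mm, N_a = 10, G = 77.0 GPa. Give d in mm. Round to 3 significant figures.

5.09 mm

Required rate k = F/δ = 791/11.3 = 70 N/mm
d = (8D³N_a·k / G)^(1/4) = (8·21.0³·10·70 / (77.0×10³))^0.25
  = (673.53)^0.25 = 5.0944 mm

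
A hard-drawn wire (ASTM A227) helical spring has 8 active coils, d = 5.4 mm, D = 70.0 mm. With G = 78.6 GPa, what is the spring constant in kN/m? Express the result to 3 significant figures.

3.04 kN/m

k = Gd⁴/(8D³N_a) = (78.6×10³ × 5.4⁴) / (8 × 70.0³ × 8)
  = 6.6834e+07 / 2.1952e+07 = 3.0446 N/mm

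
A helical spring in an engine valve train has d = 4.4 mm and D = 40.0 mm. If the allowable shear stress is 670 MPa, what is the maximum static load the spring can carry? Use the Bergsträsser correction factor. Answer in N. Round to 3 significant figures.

487 N

C = D/d = 40.0/4.4 = 9.0909
K_B = (4C+2)/(4C−3) = 38.364/33.364 = 1.1499
τ_max = K·8FD/(πd³) → F_max = τ_allow·πd³/(8DK)
F_max = 670·π·4.4³/(8·40.0·1.1499) = 1.793e+05/367.96 = 487.29 N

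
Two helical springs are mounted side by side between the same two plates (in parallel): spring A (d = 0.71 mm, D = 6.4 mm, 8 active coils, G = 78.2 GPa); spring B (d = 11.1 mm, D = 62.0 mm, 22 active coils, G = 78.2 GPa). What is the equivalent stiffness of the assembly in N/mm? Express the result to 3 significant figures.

29.5 N/mm

k_A = Gd⁴/(8D³N_a) = (78.2×10³)(0.71⁴)/(8·6.4³·8) = 1.1845 N/mm
k_B = Gd⁴/(8D³N_a) = (78.2×10³)(11.1⁴)/(8·62.0³·22) = 28.302 N/mm
Parallel: k_eq = 1.1845 + 28.302 = 29.486 N/mm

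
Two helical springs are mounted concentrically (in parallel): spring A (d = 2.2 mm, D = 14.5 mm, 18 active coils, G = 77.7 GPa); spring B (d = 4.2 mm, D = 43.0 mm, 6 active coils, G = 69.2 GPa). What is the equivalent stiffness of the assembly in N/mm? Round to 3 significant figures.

k_A = Gd⁴/(8D³N_a) = (77.7×10³)(2.2⁴)/(8·14.5³·18) = 4.1462 N/mm
k_B = Gd⁴/(8D³N_a) = (69.2×10³)(4.2⁴)/(8·43.0³·6) = 5.6423 N/mm
Parallel: k_eq = 4.1462 + 5.6423 = 9.7885 N/mm

9.79 N/mm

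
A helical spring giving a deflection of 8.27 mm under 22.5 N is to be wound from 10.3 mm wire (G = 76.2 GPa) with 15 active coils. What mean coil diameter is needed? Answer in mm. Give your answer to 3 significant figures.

Required rate k = F/δ = 22.5/8.27 = 2.7207 N/mm
D = (Gd⁴/(8N_a·k))^(1/3) = (76.2×10³·10.3⁴/(8·15·2.7207))^(1/3)
  = (2.62691e+06)^(1/3) = 137.9797 mm

138 mm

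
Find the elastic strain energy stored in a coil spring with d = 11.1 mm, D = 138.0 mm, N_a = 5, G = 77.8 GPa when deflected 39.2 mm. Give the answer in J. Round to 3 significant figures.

8.63 J

k = Gd⁴/(8D³N_a) = (77.8×10³)(11.1⁴)/(8·138.0³·5) = 11.235 N/mm
U = ½kδ² = 0.5 × 11.235 × 39.2² = 8632.1 N·mm = 8.6321 J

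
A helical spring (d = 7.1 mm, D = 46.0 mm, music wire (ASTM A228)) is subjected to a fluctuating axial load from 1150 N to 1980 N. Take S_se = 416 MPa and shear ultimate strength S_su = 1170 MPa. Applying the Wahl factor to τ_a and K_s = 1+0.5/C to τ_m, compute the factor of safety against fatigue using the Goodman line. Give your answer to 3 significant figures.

1.14

C = D/d = 46.0/7.1 = 6.4789; K_W = (4C−1)/(4C−4)+0.615/C = 1.2318; K_s = 1+0.5/C = 1.0772
F_a = (F_max−F_min)/2 = 415 N; F_m = (F_max+F_min)/2 = 1565 N
τ_a = K_W·8F_aD/(πd³) = 1.2318 × 135.82 = 167.31 MPa
τ_m = K_s·8F_mD/(πd³) = 1.0772 × 512.2 = 551.73 MPa
Goodman: 1/n_f = τ_a/S_se + τ_m/S_su = 167.31/416 + 551.73/1170 = 0.40218 + 0.47156 = 0.87374
n_f = 1/0.87374 = 1.145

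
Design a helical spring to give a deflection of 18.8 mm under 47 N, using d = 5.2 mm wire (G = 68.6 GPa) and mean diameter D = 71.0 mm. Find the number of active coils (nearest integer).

Required rate k = F/δ = 47/18.8 = 2.5 N/mm
N_a = Gd⁴/(8D³k) = (68.6×10³ × 5.2⁴)/(8 × 71.0³ × 2.5)
    = 5.01577e+07 / 7.15822e+06 = 7.007 → 7 coils

7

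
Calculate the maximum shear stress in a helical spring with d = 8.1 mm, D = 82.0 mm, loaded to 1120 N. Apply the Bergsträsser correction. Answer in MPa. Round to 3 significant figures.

Spring index C = D/d = 82.0/8.1 = 10.1235
K_B = (4C+2)/(4C−3) = 42.494/37.494 = 1.1334
τ₀ = 8FD/(πd³) = 8·1120·82.0/(π·8.1³) = 734720/1669.6 = 440.07 MPa
τ_max = K·τ₀ = 1.1334 × 440.07 = 498.75 MPa

499 MPa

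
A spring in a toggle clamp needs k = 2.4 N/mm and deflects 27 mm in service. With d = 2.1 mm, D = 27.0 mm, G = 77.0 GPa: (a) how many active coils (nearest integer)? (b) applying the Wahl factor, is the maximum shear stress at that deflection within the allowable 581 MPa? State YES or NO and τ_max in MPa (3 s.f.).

(a) 4 coils; (b) YES, τ_max = 530 MPa

N_a = Gd⁴/(8D³k) = (77.0×10³)(2.1⁴)/(8·27.0³·2.4) = 3.963 → N_a = 4
Actual rate k = Gd⁴/(8D³·4) = 2.3775 N/mm
Working load F = kδ = 2.3775·27 = 64.193 N
C = 27.0/2.1 = 12.8571; K_W = (4C−1)/(4C−4)+0.615/C = 1.1111
τ_max = K_W·8FD/(πd³) = 1.1111·476.58 = 529.52 MPa
τ_max ≤ 581 MPa → acceptable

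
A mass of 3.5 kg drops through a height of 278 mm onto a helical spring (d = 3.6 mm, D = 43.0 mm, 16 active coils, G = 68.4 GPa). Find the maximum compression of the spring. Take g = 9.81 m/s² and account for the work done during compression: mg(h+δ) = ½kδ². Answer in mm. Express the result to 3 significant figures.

k = Gd⁴/(8D³N_a) = (68.4×10³)(3.6⁴)/(8·43.0³·16) = 1.1289 N/mm
W = mg = 3.5 × 9.81 = 34.335 N
½kδ² − Wδ − Wh = 0 → δ = (W + √(W² + 2kWh))/k
δ = (34.335 + √(1178.9 + 21550.8))/1.1289 = (34.335 + 150.76)/1.1289 = 163.97 mm

164 mm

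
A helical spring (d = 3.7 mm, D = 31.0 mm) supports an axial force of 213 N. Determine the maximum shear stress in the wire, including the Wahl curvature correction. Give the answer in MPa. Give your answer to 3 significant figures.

390 MPa

Spring index C = D/d = 31.0/3.7 = 8.3784
K_W = (4C−1)/(4C−4) + 0.615/C = 32.514/29.514 + 0.0734 = 1.1751
τ₀ = 8FD/(πd³) = 8·213·31.0/(π·3.7³) = 52824/159.13 = 331.95 MPa
τ_max = K·τ₀ = 1.1751 × 331.95 = 390.06 MPa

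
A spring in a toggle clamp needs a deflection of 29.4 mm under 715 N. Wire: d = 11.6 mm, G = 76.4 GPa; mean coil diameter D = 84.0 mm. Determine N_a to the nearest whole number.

Required rate k = F/δ = 715/29.4 = 24.32 N/mm
N_a = Gd⁴/(8D³k) = (76.4×10³ × 11.6⁴)/(8 × 84.0³ × 24.32)
    = 1.38333e+09 / 1.15315e+08 = 12 → 12 coils

12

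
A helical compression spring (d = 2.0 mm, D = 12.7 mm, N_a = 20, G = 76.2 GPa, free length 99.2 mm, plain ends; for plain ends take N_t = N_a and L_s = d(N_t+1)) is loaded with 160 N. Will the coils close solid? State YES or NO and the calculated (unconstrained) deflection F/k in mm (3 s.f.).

NO, δ = 43.0 mm

k = Gd⁴/(8D³N_a) = (76.2×10³)(2.0⁴)/(8·12.7³·20) = 3.72 N/mm
N_t = 20; L_s = 2.0·21 = 42 mm; δ_solid = L₀ − L_s = 99.2 − 42 = 57.2 mm
δ = F/k = 160/3.72 = 43.011 mm
δ < δ_solid → spring does not go solid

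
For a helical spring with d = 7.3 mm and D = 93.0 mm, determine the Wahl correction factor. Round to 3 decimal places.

1.112

C = D/d = 93.0/7.3 = 12.7397
K_W = (4C−1)/(4C−4) + 0.615/C = 49.959/46.959 + 0.0483 = 1.1122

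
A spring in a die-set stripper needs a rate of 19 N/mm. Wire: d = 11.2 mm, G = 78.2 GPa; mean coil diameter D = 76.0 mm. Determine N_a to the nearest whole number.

18

N_a = Gd⁴/(8D³k) = (78.2×10³ × 11.2⁴)/(8 × 76.0³ × 19)
    = 1.23049e+09 / 6.67244e+07 = 18.44 → 18 coils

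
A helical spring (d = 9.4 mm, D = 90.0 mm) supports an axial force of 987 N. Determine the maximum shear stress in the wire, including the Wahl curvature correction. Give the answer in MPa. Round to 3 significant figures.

314 MPa

Spring index C = D/d = 90.0/9.4 = 9.5745
K_W = (4C−1)/(4C−4) + 0.615/C = 37.298/34.298 + 0.0642 = 1.1517
τ₀ = 8FD/(πd³) = 8·987·90.0/(π·9.4³) = 710640/2609.4 = 272.34 MPa
τ_max = K·τ₀ = 1.1517 × 272.34 = 313.66 MPa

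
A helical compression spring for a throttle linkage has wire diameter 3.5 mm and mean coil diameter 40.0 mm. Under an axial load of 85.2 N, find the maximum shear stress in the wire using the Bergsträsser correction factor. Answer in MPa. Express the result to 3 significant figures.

Spring index C = D/d = 40.0/3.5 = 11.4286
K_B = (4C+2)/(4C−3) = 47.714/42.714 = 1.1171
τ₀ = 8FD/(πd³) = 8·85.2·40.0/(π·3.5³) = 27264/134.7 = 202.41 MPa
τ_max = K·τ₀ = 1.1171 × 202.41 = 226.11 MPa

226 MPa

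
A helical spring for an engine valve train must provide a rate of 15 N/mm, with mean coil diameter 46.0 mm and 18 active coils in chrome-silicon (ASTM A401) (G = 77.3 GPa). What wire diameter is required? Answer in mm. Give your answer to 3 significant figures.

7.22 mm

d = (8D³N_a·k / G)^(1/4) = (8·46.0³·18·15 / (77.3×10³))^0.25
  = (2719.9)^0.25 = 7.2217 mm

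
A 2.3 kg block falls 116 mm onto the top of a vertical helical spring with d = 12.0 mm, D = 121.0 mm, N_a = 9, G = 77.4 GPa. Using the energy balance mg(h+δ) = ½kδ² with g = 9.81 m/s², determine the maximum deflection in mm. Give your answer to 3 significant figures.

k = Gd⁴/(8D³N_a) = (77.4×10³)(12.0⁴)/(8·121.0³·9) = 12.583 N/mm
W = mg = 2.3 × 9.81 = 22.563 N
½kδ² − Wδ − Wh = 0 → δ = (W + √(W² + 2kWh))/k
δ = (22.563 + √(509.09 + 65866.1))/12.583 = (22.563 + 257.63)/12.583 = 22.268 mm

22.3 mm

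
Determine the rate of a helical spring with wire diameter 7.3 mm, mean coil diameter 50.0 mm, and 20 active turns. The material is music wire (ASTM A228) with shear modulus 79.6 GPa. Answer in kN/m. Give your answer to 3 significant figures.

11.3 kN/m

k = Gd⁴/(8D³N_a) = (79.6×10³ × 7.3⁴) / (8 × 50.0³ × 20)
  = 2.2605e+08 / 2e+07 = 11.302 N/mm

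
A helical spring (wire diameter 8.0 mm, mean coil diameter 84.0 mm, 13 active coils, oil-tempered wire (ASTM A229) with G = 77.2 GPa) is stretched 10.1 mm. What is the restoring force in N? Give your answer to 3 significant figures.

51.8 N

k = Gd⁴/(8D³N_a) = (77.2×10³)(8.0⁴)/(8·84.0³·13) = 5.1299 N/mm
F = k·δ = 5.1299 × 10.1 = 51.812 N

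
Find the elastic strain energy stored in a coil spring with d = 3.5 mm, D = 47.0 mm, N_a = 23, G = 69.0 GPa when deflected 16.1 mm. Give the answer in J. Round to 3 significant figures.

0.0702 J

k = Gd⁴/(8D³N_a) = (69.0×10³)(3.5⁴)/(8·47.0³·23) = 0.54201 N/mm
U = ½kδ² = 0.5 × 0.54201 × 16.1² = 70.248 N·mm = 0.070248 J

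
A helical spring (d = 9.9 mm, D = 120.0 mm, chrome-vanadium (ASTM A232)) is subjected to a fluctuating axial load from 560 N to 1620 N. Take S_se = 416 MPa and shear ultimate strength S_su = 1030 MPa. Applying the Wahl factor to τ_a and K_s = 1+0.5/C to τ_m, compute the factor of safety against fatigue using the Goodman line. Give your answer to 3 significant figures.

1.26

C = D/d = 120.0/9.9 = 12.1212; K_W = (4C−1)/(4C−4)+0.615/C = 1.1182; K_s = 1+0.5/C = 1.0413
F_a = (F_max−F_min)/2 = 530 N; F_m = (F_max+F_min)/2 = 1090 N
τ_a = K_W·8F_aD/(πd³) = 1.1182 × 166.91 = 186.64 MPa
τ_m = K_s·8F_mD/(πd³) = 1.0413 × 343.28 = 357.44 MPa
Goodman: 1/n_f = τ_a/S_se + τ_m/S_su = 186.64/416 + 357.44/1030 = 0.44865 + 0.34702 = 0.79568
n_f = 1/0.79568 = 1.257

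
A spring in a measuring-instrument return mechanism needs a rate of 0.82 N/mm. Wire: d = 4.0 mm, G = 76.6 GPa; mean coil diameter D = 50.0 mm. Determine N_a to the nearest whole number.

24

N_a = Gd⁴/(8D³k) = (76.6×10³ × 4.0⁴)/(8 × 50.0³ × 0.82)
    = 1.96096e+07 / 820000 = 23.91 → 24 coils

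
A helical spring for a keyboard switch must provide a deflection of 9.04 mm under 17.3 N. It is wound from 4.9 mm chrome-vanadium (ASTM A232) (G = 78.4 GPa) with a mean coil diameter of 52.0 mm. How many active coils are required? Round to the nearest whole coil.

21

Required rate k = F/δ = 17.3/9.04 = 1.9137 N/mm
N_a = Gd⁴/(8D³k) = (78.4×10³ × 4.9⁴)/(8 × 52.0³ × 1.9137)
    = 4.5196e+07 / 2.15267e+06 = 21 → 21 coils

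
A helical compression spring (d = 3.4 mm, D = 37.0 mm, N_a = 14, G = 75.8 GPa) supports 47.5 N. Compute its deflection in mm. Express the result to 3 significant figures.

26.6 mm

k = Gd⁴/(8D³N_a) = (75.8×10³)(3.4⁴)/(8·37.0³·14) = 1.7855 N/mm
δ = F/k = 47.5 / 1.7855 = 26.603 mm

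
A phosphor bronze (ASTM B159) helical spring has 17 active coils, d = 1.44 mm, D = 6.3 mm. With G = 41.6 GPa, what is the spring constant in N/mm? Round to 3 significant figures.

k = Gd⁴/(8D³N_a) = (41.6×10³ × 1.44⁴) / (8 × 6.3³ × 17)
  = 178872 / 34006.4 = 5.26 N/mm

5.26 N/mm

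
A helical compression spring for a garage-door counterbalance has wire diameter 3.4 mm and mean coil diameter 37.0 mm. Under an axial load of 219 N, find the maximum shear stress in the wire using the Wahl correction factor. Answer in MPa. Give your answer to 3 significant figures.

Spring index C = D/d = 37.0/3.4 = 10.8824
K_W = (4C−1)/(4C−4) + 0.615/C = 42.529/39.529 + 0.0565 = 1.1324
τ₀ = 8FD/(πd³) = 8·219·37.0/(π·3.4³) = 64824/123.48 = 524.99 MPa
τ_max = K·τ₀ = 1.1324 × 524.99 = 594.5 MPa

594 MPa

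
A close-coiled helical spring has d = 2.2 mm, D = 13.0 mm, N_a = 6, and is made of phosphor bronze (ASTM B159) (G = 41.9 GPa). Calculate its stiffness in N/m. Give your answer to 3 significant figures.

9310 N/m

k = Gd⁴/(8D³N_a) = (41.9×10³ × 2.2⁴) / (8 × 13.0³ × 6)
  = 981533 / 105456 = 9.3075 N/mm = 9307.5 N/m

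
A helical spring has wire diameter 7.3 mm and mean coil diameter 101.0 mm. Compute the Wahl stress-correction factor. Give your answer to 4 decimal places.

1.1029

C = D/d = 101.0/7.3 = 13.8356
K_W = (4C−1)/(4C−4) + 0.615/C = 54.342/51.342 + 0.0445 = 1.1029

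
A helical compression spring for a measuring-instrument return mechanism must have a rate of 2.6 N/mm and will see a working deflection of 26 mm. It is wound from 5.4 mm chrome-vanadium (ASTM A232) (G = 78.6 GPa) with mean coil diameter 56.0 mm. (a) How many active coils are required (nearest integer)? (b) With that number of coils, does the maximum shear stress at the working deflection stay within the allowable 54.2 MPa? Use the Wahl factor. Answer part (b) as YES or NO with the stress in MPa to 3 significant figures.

(a) 18 coils; (b) NO, τ_max = 70.9 MPa

N_a = Gd⁴/(8D³k) = (78.6×10³)(5.4⁴)/(8·56.0³·2.6) = 18.3 → N_a = 18
Actual rate k = Gd⁴/(8D³·18) = 2.6428 N/mm
Working load F = kδ = 2.6428·26 = 68.714 N
C = 56.0/5.4 = 10.3704; K_W = (4C−1)/(4C−4)+0.615/C = 1.1393
τ_max = K_W·8FD/(πd³) = 1.1393·62.229 = 70.9 MPa
τ_max > 54.2 MPa → exceeds allowable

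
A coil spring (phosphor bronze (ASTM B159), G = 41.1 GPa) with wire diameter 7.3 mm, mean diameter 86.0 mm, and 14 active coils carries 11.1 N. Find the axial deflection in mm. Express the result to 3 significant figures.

k = Gd⁴/(8D³N_a) = (41.1×10³)(7.3⁴)/(8·86.0³·14) = 1.6384 N/mm
δ = F/k = 11.1 / 1.6384 = 6.7749 mm

6.77 mm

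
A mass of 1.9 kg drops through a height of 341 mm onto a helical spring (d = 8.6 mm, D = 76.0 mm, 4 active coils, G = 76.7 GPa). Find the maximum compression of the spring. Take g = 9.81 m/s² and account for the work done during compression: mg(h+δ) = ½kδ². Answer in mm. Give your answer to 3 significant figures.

k = Gd⁴/(8D³N_a) = (76.7×10³)(8.6⁴)/(8·76.0³·4) = 29.867 N/mm
W = mg = 1.9 × 9.81 = 18.639 N
½kδ² − Wδ − Wh = 0 → δ = (W + √(W² + 2kWh))/k
δ = (18.639 + √(347.41 + 379669))/29.867 = (18.639 + 616.45)/29.867 = 21.264 mm

21.3 mm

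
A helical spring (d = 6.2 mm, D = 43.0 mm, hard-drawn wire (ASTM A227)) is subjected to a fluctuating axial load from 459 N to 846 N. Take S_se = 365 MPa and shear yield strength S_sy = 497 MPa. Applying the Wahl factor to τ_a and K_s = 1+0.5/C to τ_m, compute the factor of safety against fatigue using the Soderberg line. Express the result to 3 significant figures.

1.06

C = D/d = 43.0/6.2 = 6.9355; K_W = (4C−1)/(4C−4)+0.615/C = 1.2150; K_s = 1+0.5/C = 1.0721
F_a = (F_max−F_min)/2 = 193.5 N; F_m = (F_max+F_min)/2 = 652.5 N
τ_a = K_W·8F_aD/(πd³) = 1.2150 × 88.903 = 108.02 MPa
τ_m = K_s·8F_mD/(πd³) = 1.0721 × 299.79 = 321.4 MPa
Soderberg: 1/n_f = τ_a/S_se + τ_m/S_sy = 108.02/365 + 321.4/497 = 0.29594 + 0.64668 = 0.94263
n_f = 1/0.94263 = 1.061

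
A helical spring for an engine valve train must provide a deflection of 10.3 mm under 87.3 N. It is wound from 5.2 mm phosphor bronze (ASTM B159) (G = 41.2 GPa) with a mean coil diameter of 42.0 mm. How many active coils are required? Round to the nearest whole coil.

Required rate k = F/δ = 87.3/10.3 = 8.4757 N/mm
N_a = Gd⁴/(8D³k) = (41.2×10³ × 5.2⁴)/(8 × 42.0³ × 8.4757)
    = 3.01239e+07 / 5.0236e+06 = 5.996 → 6 coils

6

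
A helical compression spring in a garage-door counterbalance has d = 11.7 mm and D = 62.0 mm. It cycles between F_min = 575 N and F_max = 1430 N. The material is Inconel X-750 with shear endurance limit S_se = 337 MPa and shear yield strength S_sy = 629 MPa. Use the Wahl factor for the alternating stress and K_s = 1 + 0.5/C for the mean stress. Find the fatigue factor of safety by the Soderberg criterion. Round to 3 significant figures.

C = D/d = 62.0/11.7 = 5.2991; K_W = (4C−1)/(4C−4)+0.615/C = 1.2905; K_s = 1+0.5/C = 1.0944
F_a = (F_max−F_min)/2 = 427.5 N; F_m = (F_max+F_min)/2 = 1002.5 N
τ_a = K_W·8F_aD/(πd³) = 1.2905 × 42.142 = 54.384 MPa
τ_m = K_s·8F_mD/(πd³) = 1.0944 × 98.823 = 108.15 MPa
Soderberg: 1/n_f = τ_a/S_se + τ_m/S_sy = 54.384/337 + 108.15/629 = 0.16138 + 0.17194 = 0.33331
n_f = 1/0.33331 = 3

3.00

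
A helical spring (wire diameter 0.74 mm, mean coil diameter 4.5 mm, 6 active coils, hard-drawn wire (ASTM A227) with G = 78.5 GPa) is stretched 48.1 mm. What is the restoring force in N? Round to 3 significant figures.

k = Gd⁴/(8D³N_a) = (78.5×10³)(0.74⁴)/(8·4.5³·6) = 5.3817 N/mm
F = k·δ = 5.3817 × 48.1 = 258.86 N

259 N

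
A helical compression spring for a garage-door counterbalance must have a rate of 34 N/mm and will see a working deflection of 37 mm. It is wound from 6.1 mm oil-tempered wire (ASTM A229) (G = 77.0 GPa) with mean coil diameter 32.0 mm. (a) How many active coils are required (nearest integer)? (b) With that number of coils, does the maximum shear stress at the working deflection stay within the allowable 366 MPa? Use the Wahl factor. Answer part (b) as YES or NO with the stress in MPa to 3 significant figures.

N_a = Gd⁴/(8D³k) = (77.0×10³)(6.1⁴)/(8·32.0³·34) = 11.96 → N_a = 12
Actual rate k = Gd⁴/(8D³·12) = 33.891 N/mm
Working load F = kδ = 33.891·37 = 1254 N
C = 32.0/6.1 = 5.2459; K_W = (4C−1)/(4C−4)+0.615/C = 1.2939
τ_max = K_W·8FD/(πd³) = 1.2939·450.19 = 582.48 MPa
τ_max > 366 MPa → exceeds allowable

(a) 12 coils; (b) NO, τ_max = 582 MPa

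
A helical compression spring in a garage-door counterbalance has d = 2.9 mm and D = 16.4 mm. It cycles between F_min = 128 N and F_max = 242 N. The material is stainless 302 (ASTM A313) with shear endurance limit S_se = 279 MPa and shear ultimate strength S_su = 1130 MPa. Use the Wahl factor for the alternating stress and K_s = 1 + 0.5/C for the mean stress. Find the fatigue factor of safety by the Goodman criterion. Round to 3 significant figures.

1.33

C = D/d = 16.4/2.9 = 5.6552; K_W = (4C−1)/(4C−4)+0.615/C = 1.2699; K_s = 1+0.5/C = 1.0884
F_a = (F_max−F_min)/2 = 57 N; F_m = (F_max+F_min)/2 = 185 N
τ_a = K_W·8F_aD/(πd³) = 1.2699 × 97.603 = 123.94 MPa
τ_m = K_s·8F_mD/(πd³) = 1.0884 × 316.78 = 344.79 MPa
Goodman: 1/n_f = τ_a/S_se + τ_m/S_su = 123.94/279 + 344.79/1130 = 0.44424 + 0.30512 = 0.74936
n_f = 1/0.74936 = 1.334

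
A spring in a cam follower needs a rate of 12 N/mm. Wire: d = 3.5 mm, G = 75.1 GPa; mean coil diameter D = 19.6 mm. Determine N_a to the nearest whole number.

16

N_a = Gd⁴/(8D³k) = (75.1×10³ × 3.5⁴)/(8 × 19.6³ × 12)
    = 1.12697e+07 / 722835 = 15.59 → 16 coils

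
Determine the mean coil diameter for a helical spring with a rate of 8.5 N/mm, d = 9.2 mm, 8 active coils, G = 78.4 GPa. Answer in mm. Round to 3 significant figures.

101 mm

D = (Gd⁴/(8N_a·k))^(1/3) = (78.4×10³·9.2⁴/(8·8·8.5))^(1/3)
  = (1.03245e+06)^(1/3) = 101.0701 mm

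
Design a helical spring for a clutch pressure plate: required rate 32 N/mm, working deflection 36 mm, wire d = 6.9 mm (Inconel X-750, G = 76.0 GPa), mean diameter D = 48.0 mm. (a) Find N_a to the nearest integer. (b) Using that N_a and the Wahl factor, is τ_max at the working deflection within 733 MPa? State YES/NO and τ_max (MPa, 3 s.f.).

N_a = Gd⁴/(8D³k) = (76.0×10³)(6.9⁴)/(8·48.0³·32) = 6.085 → N_a = 6
Actual rate k = Gd⁴/(8D³·6) = 32.452 N/mm
Working load F = kδ = 32.452·36 = 1168.3 N
C = 48.0/6.9 = 6.9565; K_W = (4C−1)/(4C−4)+0.615/C = 1.2143
τ_max = K_W·8FD/(πd³) = 1.2143·434.69 = 527.85 MPa
τ_max ≤ 733 MPa → acceptable

(a) 6 coils; (b) YES, τ_max = 528 MPa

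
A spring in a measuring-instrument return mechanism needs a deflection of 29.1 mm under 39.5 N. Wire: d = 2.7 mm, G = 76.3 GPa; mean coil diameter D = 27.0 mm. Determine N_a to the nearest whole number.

Required rate k = F/δ = 39.5/29.1 = 1.3574 N/mm
N_a = Gd⁴/(8D³k) = (76.3×10³ × 2.7⁴)/(8 × 27.0³ × 1.3574)
    = 4.05489e+06 / 213740 = 18.97 → 19 coils

19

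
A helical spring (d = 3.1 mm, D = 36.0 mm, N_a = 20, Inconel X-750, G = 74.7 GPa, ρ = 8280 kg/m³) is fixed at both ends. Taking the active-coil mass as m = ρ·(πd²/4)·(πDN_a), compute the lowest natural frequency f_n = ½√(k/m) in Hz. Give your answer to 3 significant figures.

40.4 Hz

k = Gd⁴/(8D³N_a) = (74.7×10³)(3.1⁴)/(8·36.0³·20) = 0.92414 N/mm = 924.14 N/m
Wire length L = πDN_a = π·36.0·20 = 2261.9 mm
m = ρ·(πd²/4)·L = 8280 × 7.5477×10⁻⁶ m² × 2.2619 m = 0.14136 kg
f_n = ½√(k/m) = 0.5·√(924.14/0.14136) = 0.5·√(6537.5) = 40.428 Hz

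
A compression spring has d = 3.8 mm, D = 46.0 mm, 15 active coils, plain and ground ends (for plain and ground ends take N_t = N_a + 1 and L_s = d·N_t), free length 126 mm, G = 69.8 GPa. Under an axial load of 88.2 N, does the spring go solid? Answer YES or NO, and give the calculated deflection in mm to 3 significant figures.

k = Gd⁴/(8D³N_a) = (69.8×10³)(3.8⁴)/(8·46.0³·15) = 1.246 N/mm
N_t = 16; L_s = 3.8·16 = 60.8 mm; δ_solid = L₀ − L_s = 126 − 60.8 = 65.2 mm
δ = F/k = 88.2/1.246 = 70.784 mm
δ ≥ δ_solid → spring goes solid

YES, δ = 70.8 mm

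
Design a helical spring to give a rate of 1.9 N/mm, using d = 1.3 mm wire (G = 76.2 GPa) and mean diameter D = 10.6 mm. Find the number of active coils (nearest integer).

N_a = Gd⁴/(8D³k) = (76.2×10³ × 1.3⁴)/(8 × 10.6³ × 1.9)
    = 217635 / 18103.4 = 12.02 → 12 coils

12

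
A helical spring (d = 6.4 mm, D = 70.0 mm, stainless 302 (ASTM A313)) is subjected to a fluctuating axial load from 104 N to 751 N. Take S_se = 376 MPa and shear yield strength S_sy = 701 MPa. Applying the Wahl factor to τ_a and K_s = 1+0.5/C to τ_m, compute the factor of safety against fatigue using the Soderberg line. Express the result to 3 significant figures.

C = D/d = 70.0/6.4 = 10.9375; K_W = (4C−1)/(4C−4)+0.615/C = 1.1317; K_s = 1+0.5/C = 1.0457
F_a = (F_max−F_min)/2 = 323.5 N; F_m = (F_max+F_min)/2 = 427.5 N
τ_a = K_W·8F_aD/(πd³) = 1.1317 × 219.97 = 248.95 MPa
τ_m = K_s·8F_mD/(πd³) = 1.0457 × 290.69 = 303.98 MPa
Soderberg: 1/n_f = τ_a/S_se + τ_m/S_sy = 248.95/376 + 303.98/701 = 0.66209 + 0.43364 = 1.0957
n_f = 1/1.0957 = 0.9126

0.913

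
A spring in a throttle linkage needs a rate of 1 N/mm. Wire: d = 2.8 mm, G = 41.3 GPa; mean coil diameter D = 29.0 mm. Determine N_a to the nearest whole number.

13

N_a = Gd⁴/(8D³k) = (41.3×10³ × 2.8⁴)/(8 × 29.0³ × 1)
    = 2.53853e+06 / 195112 = 13.01 → 13 coils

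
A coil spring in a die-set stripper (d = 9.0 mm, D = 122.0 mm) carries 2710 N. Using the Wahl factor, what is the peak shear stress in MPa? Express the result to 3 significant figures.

1280 MPa

Spring index C = D/d = 122.0/9.0 = 13.5556
K_W = (4C−1)/(4C−4) + 0.615/C = 53.222/50.222 + 0.0454 = 1.1051
τ₀ = 8FD/(πd³) = 8·2710·122.0/(π·9.0³) = 2.64496e+06/2290.2 = 1154.9 MPa
τ_max = K·τ₀ = 1.1051 × 1154.9 = 1276.3 MPa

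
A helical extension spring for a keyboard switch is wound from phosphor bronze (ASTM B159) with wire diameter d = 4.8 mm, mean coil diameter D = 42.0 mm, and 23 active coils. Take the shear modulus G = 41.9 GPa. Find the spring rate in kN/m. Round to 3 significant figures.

k = Gd⁴/(8D³N_a) = (41.9×10³ × 4.8⁴) / (8 × 42.0³ × 23)
  = 2.22423e+07 / 1.36322e+07 = 1.6316 N/mm

1.63 kN/m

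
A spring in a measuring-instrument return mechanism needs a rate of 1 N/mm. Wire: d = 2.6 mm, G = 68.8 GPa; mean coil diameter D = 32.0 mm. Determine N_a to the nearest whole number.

12

N_a = Gd⁴/(8D³k) = (68.8×10³ × 2.6⁴)/(8 × 32.0³ × 1)
    = 3.14399e+06 / 262144 = 11.99 → 12 coils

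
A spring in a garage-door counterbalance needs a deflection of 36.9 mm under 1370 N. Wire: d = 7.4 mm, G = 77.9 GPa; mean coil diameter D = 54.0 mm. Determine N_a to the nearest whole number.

Required rate k = F/δ = 1370/36.9 = 37.127 N/mm
N_a = Gd⁴/(8D³k) = (77.9×10³ × 7.4⁴)/(8 × 54.0³ × 37.127)
    = 2.33595e+08 / 4.67698e+07 = 4.995 → 5 coils

5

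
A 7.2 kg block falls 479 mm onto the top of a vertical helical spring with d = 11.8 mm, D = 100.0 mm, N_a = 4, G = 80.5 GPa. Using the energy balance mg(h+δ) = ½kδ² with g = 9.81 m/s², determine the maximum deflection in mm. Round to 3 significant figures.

k = Gd⁴/(8D³N_a) = (80.5×10³)(11.8⁴)/(8·100.0³·4) = 48.772 N/mm
W = mg = 7.2 × 9.81 = 70.632 N
½kδ² − Wδ − Wh = 0 → δ = (W + √(W² + 2kWh))/k
δ = (70.632 + √(4988.9 + 3.30021e+06))/48.772 = (70.632 + 1818)/48.772 = 38.724 mm

38.7 mm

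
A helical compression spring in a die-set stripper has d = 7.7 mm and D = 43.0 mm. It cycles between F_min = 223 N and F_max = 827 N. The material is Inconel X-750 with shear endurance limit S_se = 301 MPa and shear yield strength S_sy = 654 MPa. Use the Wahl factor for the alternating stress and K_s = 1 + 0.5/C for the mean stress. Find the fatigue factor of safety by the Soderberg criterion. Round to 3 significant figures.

1.94

C = D/d = 43.0/7.7 = 5.5844; K_W = (4C−1)/(4C−4)+0.615/C = 1.2737; K_s = 1+0.5/C = 1.0895
F_a = (F_max−F_min)/2 = 302 N; F_m = (F_max+F_min)/2 = 525 N
τ_a = K_W·8F_aD/(πd³) = 1.2737 × 72.434 = 92.261 MPa
τ_m = K_s·8F_mD/(πd³) = 1.0895 × 125.92 = 137.19 MPa
Soderberg: 1/n_f = τ_a/S_se + τ_m/S_sy = 92.261/301 + 137.19/654 = 0.30652 + 0.20978 = 0.51629
n_f = 1/0.51629 = 1.937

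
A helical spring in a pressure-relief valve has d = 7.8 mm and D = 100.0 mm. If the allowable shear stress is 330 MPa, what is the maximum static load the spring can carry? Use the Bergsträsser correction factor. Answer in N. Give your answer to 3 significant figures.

C = D/d = 100.0/7.8 = 12.8205
K_B = (4C+2)/(4C−3) = 53.282/48.282 = 1.1036
τ_max = K·8FD/(πd³) → F_max = τ_allow·πd³/(8DK)
F_max = 330·π·7.8³/(8·100.0·1.1036) = 4.9198e+05/882.85 = 557.27 N

557 N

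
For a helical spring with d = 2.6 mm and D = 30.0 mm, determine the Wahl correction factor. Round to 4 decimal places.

C = D/d = 30.0/2.6 = 11.5385
K_W = (4C−1)/(4C−4) + 0.615/C = 45.154/42.154 + 0.0533 = 1.1245

1.1245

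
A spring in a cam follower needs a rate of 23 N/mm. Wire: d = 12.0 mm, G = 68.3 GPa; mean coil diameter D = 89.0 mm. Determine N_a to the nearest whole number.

N_a = Gd⁴/(8D³k) = (68.3×10³ × 12.0⁴)/(8 × 89.0³ × 23)
    = 1.41627e+09 / 1.29714e+08 = 10.92 → 11 coils

11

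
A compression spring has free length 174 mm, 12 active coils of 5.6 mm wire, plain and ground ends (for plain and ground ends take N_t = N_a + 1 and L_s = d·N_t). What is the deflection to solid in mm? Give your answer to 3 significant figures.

N_t = 13; L_s = 5.6·13 = 72.8 mm
δ_solid = L₀ − L_s = 174 − 72.8 = 101.2 mm

101 mm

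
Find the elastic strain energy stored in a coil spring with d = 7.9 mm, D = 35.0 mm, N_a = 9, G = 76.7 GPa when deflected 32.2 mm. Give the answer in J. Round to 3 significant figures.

k = Gd⁴/(8D³N_a) = (76.7×10³)(7.9⁴)/(8·35.0³·9) = 96.776 N/mm
U = ½kδ² = 0.5 × 96.776 × 32.2² = 50171 N·mm = 50.171 J

50.2 J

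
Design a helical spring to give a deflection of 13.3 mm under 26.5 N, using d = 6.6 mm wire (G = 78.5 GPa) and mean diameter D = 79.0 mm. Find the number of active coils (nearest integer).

Required rate k = F/δ = 26.5/13.3 = 1.9925 N/mm
N_a = Gd⁴/(8D³k) = (78.5×10³ × 6.6⁴)/(8 × 79.0³ × 1.9925)
    = 1.48952e+08 / 7.85897e+06 = 18.95 → 19 coils

19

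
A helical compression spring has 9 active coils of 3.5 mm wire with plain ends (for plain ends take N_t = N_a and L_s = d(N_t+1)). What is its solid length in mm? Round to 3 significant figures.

plain ends: N_t = N_a = 9
L_s = d·(N_t+1) = 3.5 × 10 = 35 mm

35.0 mm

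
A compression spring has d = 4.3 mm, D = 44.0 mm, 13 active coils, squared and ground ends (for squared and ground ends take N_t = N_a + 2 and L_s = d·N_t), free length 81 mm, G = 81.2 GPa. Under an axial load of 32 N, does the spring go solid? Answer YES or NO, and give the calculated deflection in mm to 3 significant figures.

NO, δ = 10.2 mm

k = Gd⁴/(8D³N_a) = (81.2×10³)(4.3⁴)/(8·44.0³·13) = 3.1336 N/mm
N_t = 15; L_s = 4.3·15 = 64.5 mm; δ_solid = L₀ − L_s = 81 − 64.5 = 16.5 mm
δ = F/k = 32/3.1336 = 10.212 mm
δ < δ_solid → spring does not go solid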